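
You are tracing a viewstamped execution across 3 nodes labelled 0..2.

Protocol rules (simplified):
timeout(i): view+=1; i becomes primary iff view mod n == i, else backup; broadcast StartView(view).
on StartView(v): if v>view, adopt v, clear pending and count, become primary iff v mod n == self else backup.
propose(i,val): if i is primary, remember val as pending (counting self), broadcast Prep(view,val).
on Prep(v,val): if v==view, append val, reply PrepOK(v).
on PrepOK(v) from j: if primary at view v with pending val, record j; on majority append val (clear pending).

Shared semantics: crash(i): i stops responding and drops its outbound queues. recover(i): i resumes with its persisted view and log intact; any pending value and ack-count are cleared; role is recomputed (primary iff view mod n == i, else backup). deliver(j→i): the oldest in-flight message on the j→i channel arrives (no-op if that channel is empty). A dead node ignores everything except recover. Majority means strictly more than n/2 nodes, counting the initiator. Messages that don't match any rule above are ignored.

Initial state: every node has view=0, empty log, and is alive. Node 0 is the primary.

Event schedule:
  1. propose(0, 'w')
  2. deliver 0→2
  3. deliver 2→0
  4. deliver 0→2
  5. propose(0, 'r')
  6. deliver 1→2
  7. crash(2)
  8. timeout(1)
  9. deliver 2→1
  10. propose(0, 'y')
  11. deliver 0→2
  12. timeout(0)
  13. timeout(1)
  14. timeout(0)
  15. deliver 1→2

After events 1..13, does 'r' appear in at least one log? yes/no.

after 1 — propose(0,'w'): ·
after 2 — deliver 0→2: n2:back/v0/[w]
after 3 — deliver 2→0: n0:prim/v0/[w]
after 4 — deliver 0→2: ·
after 5 — propose(0,'r'): ·
after 6 — deliver 1→2: ·
after 7 — crash(2): n2:✗back/v0/[w]
after 8 — timeout(1): n1:prim/v1/[-]
after 9 — deliver 2→1: ·
after 10 — propose(0,'y'): ·
after 11 — deliver 0→2: ·
after 12 — timeout(0): n0:back/v1/[w]
after 13 — timeout(1): n1:back/v2/[-]

no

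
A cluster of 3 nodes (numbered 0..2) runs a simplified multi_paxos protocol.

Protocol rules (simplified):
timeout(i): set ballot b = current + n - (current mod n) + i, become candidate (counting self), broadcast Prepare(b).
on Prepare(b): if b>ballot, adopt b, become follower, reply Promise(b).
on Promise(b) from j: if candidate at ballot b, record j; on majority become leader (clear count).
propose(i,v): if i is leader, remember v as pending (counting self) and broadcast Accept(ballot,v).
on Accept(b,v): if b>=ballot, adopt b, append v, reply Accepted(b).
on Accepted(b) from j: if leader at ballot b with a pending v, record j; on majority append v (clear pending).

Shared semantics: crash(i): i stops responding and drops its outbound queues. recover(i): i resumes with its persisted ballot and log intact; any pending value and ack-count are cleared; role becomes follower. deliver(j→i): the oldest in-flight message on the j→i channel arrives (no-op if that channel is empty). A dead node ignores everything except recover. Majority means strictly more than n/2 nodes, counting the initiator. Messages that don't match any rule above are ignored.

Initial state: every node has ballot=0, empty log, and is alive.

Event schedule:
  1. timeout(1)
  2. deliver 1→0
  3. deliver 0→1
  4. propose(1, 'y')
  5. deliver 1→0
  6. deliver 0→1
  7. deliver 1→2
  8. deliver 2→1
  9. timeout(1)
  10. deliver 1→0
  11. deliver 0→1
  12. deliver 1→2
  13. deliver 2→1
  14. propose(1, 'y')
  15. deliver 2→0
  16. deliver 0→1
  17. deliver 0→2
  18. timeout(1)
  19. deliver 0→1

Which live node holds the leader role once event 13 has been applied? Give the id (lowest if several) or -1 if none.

1

[1] timeout(1) → N1(cand b4 [-])
[2] deliver 1→0 → N0(foll b4 [-])
[3] deliver 0→1 → N1(lead b4 [-])
[4] propose(1,'y') → ∅
[5] deliver 1→0 → N0(foll b4 [y])
[6] deliver 0→1 → N1(lead b4 [y])
[7] deliver 1→2 → N2(foll b4 [-])
[8] deliver 2→1 → ∅
[9] timeout(1) → N1(cand b7 [y])
[10] deliver 1→0 → N0(foll b7 [y])
[11] deliver 0→1 → N1(lead b7 [y])
[12] deliver 1→2 → N2(foll b4 [y])
[13] deliver 2→1 → ∅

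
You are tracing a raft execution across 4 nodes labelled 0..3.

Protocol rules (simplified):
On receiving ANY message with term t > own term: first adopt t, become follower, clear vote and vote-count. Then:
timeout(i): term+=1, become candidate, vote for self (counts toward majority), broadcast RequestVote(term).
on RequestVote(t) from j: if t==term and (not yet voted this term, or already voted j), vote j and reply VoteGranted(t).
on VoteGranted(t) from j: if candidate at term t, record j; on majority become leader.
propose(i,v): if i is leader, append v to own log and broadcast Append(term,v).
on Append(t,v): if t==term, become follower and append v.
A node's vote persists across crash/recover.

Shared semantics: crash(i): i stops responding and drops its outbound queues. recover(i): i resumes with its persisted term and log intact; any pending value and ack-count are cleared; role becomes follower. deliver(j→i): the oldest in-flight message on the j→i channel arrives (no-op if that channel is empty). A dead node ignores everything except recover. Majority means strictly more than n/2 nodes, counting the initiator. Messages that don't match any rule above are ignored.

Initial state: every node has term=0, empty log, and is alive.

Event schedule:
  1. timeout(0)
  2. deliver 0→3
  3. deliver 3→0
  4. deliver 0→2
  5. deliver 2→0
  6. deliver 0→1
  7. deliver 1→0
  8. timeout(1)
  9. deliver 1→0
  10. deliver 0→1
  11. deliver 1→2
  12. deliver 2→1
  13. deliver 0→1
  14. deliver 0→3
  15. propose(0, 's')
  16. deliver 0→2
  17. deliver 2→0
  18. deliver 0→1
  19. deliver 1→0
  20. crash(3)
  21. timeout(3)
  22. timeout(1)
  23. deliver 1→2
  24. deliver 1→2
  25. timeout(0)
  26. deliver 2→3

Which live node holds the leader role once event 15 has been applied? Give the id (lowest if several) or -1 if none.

1. timeout(0):  <0:cand t1 ->
2. deliver 0→3:  <3:foll t1 ->
3. deliver 3→0:  nop
4. deliver 0→2:  <2:foll t1 ->
5. deliver 2→0:  <0:lead t1 ->
6. deliver 0→1:  <1:foll t1 ->
7. deliver 1→0:  nop
8. timeout(1):  <1:cand t2 ->
9. deliver 1→0:  <0:foll t2 ->
10. deliver 0→1:  nop
11. deliver 1→2:  <2:foll t2 ->
12. deliver 2→1:  <1:lead t2 ->
13. deliver 0→1:  nop
14. deliver 0→3:  nop
15. propose(0,'s'):  nop

1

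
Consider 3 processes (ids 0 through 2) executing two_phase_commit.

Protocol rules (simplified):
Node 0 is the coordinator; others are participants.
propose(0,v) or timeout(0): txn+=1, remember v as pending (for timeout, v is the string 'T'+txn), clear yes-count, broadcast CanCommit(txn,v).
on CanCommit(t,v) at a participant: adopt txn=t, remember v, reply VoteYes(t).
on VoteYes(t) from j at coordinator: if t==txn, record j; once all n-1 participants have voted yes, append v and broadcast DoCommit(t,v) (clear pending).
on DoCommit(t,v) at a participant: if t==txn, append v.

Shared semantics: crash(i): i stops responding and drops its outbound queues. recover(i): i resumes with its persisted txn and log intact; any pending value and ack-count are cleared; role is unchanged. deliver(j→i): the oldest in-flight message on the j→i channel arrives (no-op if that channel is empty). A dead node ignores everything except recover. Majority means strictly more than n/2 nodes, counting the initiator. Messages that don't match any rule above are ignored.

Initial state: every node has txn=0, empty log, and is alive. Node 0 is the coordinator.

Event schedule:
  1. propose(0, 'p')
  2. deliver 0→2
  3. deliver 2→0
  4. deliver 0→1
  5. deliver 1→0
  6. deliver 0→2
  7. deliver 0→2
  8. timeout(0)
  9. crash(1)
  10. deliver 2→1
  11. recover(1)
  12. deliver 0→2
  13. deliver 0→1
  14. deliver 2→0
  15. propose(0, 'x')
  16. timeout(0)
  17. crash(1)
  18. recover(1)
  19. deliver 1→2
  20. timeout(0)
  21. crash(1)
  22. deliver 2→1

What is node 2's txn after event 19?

2

step 1 propose(0,'p'): 0={coor,t=1,log=-}
step 2 deliver 0→2: 2={part,t=1,log=-}
step 3 deliver 2→0: —
step 4 deliver 0→1: 1={part,t=1,log=-}
step 5 deliver 1→0: 0={coor,t=1,log=p}
step 6 deliver 0→2: 2={part,t=1,log=p}
step 7 deliver 0→2: —
step 8 timeout(0): 0={coor,t=2,log=p}
step 9 crash(1): 1={✗part,t=1,log=-}
step 10 deliver 2→1: —
step 11 recover(1): 1={part,t=1,log=-}
step 12 deliver 0→2: 2={part,t=2,log=p}
step 13 deliver 0→1: 1={part,t=1,log=p}
step 14 deliver 2→0: —
step 15 propose(0,'x'): 0={coor,t=3,log=p}
step 16 timeout(0): 0={coor,t=4,log=p}
step 17 crash(1): 1={✗part,t=1,log=p}
step 18 recover(1): 1={part,t=1,log=p}
step 19 deliver 1→2: —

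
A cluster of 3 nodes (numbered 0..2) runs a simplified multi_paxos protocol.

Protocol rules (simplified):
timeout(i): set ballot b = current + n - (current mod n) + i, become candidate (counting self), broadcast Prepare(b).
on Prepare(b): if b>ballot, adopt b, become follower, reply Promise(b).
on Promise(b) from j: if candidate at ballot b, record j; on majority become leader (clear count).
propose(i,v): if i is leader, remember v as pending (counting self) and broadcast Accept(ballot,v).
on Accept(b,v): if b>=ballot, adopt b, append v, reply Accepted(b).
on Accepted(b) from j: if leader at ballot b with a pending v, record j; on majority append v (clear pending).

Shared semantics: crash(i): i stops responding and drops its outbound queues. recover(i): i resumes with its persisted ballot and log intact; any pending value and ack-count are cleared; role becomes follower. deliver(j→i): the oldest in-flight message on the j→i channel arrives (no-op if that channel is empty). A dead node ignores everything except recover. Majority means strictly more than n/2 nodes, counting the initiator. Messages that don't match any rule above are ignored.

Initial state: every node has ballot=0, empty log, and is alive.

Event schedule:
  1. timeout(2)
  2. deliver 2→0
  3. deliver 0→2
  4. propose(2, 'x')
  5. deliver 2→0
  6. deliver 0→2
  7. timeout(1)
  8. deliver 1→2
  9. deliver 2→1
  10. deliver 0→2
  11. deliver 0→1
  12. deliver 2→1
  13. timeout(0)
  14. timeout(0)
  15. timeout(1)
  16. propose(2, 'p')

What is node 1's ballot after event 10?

[1] timeout(2) → N2(cand b5 [-])
[2] deliver 2→0 → N0(foll b5 [-])
[3] deliver 0→2 → N2(lead b5 [-])
[4] propose(2,'x') → ∅
[5] deliver 2→0 → N0(foll b5 [x])
[6] deliver 0→2 → N2(lead b5 [x])
[7] timeout(1) → N1(cand b4 [-])
[8] deliver 1→2 → ∅
[9] deliver 2→1 → N1(foll b5 [-])
[10] deliver 0→2 → ∅

5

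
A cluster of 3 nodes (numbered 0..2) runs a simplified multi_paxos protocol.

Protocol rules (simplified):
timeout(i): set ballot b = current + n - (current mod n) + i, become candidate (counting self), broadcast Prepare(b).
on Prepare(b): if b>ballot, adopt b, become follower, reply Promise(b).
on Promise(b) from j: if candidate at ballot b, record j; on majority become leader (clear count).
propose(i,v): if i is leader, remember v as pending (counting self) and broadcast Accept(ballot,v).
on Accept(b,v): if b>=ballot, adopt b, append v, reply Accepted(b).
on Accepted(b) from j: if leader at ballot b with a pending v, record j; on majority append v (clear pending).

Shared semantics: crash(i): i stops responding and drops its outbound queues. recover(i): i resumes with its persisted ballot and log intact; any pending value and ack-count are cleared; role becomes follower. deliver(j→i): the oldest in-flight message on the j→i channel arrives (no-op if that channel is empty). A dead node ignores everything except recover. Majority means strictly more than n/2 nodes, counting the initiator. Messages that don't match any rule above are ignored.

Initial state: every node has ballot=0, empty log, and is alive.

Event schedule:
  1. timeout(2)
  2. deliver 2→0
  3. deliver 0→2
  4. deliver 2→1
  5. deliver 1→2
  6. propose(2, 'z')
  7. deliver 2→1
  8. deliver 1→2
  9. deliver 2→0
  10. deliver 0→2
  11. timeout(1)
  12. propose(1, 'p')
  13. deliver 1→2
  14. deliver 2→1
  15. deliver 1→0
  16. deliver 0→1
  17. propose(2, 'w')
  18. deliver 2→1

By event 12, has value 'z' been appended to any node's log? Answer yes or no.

yes

e1 timeout(2): 2[cand,b=5,-]
e2 deliver 2→0: 0[foll,b=5,-]
e3 deliver 0→2: 2[lead,b=5,-]
e4 deliver 2→1: 1[foll,b=5,-]
e5 deliver 1→2: ·
e6 propose(2,'z'): ·
e7 deliver 2→1: 1[foll,b=5,z]
e8 deliver 1→2: 2[lead,b=5,z]
e9 deliver 2→0: 0[foll,b=5,z]
e10 deliver 0→2: ·
e11 timeout(1): 1[cand,b=7,z]
e12 propose(1,'p'): ·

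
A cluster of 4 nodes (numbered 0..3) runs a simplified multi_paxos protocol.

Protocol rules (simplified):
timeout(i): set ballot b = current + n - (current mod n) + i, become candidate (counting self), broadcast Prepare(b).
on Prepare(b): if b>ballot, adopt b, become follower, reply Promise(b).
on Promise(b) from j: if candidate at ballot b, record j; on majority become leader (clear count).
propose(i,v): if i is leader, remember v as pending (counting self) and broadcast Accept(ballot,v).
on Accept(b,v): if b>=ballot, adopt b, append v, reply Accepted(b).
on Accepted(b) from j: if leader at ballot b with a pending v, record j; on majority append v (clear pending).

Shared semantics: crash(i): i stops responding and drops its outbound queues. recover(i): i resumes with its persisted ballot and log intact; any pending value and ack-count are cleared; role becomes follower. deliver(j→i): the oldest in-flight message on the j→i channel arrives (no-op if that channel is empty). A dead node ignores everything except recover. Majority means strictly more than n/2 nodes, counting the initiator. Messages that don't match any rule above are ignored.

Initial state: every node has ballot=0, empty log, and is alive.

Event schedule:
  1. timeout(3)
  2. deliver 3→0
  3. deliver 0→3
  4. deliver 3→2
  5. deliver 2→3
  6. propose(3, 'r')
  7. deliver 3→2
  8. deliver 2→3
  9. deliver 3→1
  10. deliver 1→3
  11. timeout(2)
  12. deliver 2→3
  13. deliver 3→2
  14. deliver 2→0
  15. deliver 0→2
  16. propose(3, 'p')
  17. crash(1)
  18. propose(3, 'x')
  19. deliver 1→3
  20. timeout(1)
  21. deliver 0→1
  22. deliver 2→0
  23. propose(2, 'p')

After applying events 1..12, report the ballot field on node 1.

e1 timeout(3): 3[cand,b=7,-]
e2 deliver 3→0: 0[foll,b=7,-]
e3 deliver 0→3: ·
e4 deliver 3→2: 2[foll,b=7,-]
e5 deliver 2→3: 3[lead,b=7,-]
e6 propose(3,'r'): ·
e7 deliver 3→2: 2[foll,b=7,r]
e8 deliver 2→3: ·
e9 deliver 3→1: 1[foll,b=7,-]
e10 deliver 1→3: ·
e11 timeout(2): 2[cand,b=10,r]
e12 deliver 2→3: 3[foll,b=10,-]

7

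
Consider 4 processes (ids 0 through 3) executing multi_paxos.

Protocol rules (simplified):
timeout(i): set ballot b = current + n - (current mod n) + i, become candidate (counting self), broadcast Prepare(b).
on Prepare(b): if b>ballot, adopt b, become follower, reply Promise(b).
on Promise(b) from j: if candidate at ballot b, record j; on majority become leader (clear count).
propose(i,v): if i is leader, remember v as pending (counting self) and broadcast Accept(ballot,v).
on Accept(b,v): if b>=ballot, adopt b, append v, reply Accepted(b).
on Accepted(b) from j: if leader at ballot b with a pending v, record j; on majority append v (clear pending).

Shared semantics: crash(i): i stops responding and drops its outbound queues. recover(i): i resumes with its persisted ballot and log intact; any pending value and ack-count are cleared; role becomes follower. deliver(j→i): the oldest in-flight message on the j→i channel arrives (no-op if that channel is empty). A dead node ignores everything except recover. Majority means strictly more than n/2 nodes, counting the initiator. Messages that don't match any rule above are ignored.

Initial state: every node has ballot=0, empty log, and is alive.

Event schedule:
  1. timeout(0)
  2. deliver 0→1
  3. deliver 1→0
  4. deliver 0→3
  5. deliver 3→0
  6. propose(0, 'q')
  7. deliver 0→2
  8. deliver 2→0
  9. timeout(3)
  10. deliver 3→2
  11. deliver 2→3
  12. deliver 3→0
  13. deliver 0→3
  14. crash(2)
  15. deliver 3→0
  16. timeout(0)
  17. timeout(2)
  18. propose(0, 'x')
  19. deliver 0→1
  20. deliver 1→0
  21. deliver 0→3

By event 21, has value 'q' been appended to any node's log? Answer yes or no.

step 1 timeout(0): 0={cand,b=4,log=-}
step 2 deliver 0→1: 1={foll,b=4,log=-}
step 3 deliver 1→0: —
step 4 deliver 0→3: 3={foll,b=4,log=-}
step 5 deliver 3→0: 0={lead,b=4,log=-}
step 6 propose(0,'q'): —
step 7 deliver 0→2: 2={foll,b=4,log=-}
step 8 deliver 2→0: —
step 9 timeout(3): 3={cand,b=11,log=-}
step 10 deliver 3→2: 2={foll,b=11,log=-}
step 11 deliver 2→3: —
step 12 deliver 3→0: 0={foll,b=11,log=-}
step 13 deliver 0→3: —
step 14 crash(2): 2={✗foll,b=11,log=-}
step 15 deliver 3→0: —
step 16 timeout(0): 0={cand,b=12,log=-}
step 17 timeout(2): —
step 18 propose(0,'x'): —
step 19 deliver 0→1: 1={foll,b=4,log=q}
step 20 deliver 1→0: —
step 21 deliver 0→3: 3={lead,b=11,log=-}

yes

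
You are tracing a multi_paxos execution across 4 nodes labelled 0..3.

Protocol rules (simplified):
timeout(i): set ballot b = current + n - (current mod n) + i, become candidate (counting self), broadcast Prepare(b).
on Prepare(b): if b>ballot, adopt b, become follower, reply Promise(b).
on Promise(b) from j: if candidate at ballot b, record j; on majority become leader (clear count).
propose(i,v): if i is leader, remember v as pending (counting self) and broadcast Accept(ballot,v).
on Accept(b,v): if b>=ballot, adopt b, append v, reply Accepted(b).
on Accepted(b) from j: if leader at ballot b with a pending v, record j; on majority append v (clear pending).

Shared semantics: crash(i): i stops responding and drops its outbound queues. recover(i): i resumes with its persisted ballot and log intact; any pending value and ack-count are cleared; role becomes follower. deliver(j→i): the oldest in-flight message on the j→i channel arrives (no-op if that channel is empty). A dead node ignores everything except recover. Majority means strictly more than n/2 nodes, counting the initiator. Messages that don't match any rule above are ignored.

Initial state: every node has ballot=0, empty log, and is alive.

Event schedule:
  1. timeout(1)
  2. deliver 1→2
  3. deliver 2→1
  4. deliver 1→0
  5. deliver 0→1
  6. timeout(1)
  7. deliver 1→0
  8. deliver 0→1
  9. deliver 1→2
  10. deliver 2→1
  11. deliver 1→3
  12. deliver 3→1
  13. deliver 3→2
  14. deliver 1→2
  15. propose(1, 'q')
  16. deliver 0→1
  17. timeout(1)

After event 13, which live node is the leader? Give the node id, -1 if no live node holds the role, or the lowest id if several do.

1. timeout(1):  <1:cand b5 ->
2. deliver 1→2:  <2:foll b5 ->
3. deliver 2→1:  nop
4. deliver 1→0:  <0:foll b5 ->
5. deliver 0→1:  <1:lead b5 ->
6. timeout(1):  <1:cand b9 ->
7. deliver 1→0:  <0:foll b9 ->
8. deliver 0→1:  nop
9. deliver 1→2:  <2:foll b9 ->
10. deliver 2→1:  <1:lead b9 ->
11. deliver 1→3:  <3:foll b5 ->
12. deliver 3→1:  nop
13. deliver 3→2:  nop

1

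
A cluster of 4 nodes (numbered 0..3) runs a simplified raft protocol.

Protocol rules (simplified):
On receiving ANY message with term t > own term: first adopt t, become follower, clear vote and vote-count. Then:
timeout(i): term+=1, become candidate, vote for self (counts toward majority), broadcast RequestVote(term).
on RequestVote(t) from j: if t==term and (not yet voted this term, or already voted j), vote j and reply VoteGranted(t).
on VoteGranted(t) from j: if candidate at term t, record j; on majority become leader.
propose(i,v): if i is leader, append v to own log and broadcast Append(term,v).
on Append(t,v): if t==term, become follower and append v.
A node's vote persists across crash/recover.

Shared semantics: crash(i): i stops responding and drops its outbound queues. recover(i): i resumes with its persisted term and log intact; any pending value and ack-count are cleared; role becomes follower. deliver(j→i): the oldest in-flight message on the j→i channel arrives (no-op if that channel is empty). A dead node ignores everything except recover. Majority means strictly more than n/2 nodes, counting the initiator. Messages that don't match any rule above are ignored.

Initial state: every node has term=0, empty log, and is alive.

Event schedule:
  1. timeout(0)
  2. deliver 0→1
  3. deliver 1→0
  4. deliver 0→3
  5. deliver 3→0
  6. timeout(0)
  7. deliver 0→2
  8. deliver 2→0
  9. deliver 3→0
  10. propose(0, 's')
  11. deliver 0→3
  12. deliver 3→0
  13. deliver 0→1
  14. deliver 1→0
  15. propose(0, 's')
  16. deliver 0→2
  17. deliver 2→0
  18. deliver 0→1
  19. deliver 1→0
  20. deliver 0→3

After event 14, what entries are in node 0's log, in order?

empty

e1 timeout(0): 0[cand,t=1,-]
e2 deliver 0→1: 1[foll,t=1,-]
e3 deliver 1→0: ·
e4 deliver 0→3: 3[foll,t=1,-]
e5 deliver 3→0: 0[lead,t=1,-]
e6 timeout(0): 0[cand,t=2,-]
e7 deliver 0→2: 2[foll,t=1,-]
e8 deliver 2→0: ·
e9 deliver 3→0: ·
e10 propose(0,'s'): ·
e11 deliver 0→3: 3[foll,t=2,-]
e12 deliver 3→0: ·
e13 deliver 0→1: 1[foll,t=2,-]
e14 deliver 1→0: 0[lead,t=2,-]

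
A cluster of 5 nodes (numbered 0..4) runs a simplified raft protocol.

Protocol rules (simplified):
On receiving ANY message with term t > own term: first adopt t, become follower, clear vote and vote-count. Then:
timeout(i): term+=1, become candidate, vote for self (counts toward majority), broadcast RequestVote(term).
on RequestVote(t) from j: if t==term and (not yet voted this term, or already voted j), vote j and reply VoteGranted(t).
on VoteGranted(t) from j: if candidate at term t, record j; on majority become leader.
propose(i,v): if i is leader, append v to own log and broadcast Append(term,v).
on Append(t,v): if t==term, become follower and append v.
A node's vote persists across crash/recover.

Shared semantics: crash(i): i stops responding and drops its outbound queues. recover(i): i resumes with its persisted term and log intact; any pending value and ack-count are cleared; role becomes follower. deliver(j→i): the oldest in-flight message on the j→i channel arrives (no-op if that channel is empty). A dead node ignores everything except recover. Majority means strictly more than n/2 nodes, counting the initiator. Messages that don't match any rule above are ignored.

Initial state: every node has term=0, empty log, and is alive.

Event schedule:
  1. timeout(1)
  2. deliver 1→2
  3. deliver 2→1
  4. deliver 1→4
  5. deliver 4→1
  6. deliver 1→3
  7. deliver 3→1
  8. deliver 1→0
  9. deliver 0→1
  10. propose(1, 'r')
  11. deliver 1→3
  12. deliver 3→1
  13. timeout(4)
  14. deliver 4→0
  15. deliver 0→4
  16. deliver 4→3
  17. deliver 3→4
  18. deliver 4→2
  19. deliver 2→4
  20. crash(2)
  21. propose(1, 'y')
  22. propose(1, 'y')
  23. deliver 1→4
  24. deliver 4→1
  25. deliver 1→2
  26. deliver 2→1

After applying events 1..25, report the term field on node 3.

1. timeout(1):  <1:cand t1 ->
2. deliver 1→2:  <2:foll t1 ->
3. deliver 2→1:  nop
4. deliver 1→4:  <4:foll t1 ->
5. deliver 4→1:  <1:lead t1 ->
6. deliver 1→3:  <3:foll t1 ->
7. deliver 3→1:  nop
8. deliver 1→0:  <0:foll t1 ->
9. deliver 0→1:  nop
10. propose(1,'r'):  <1:lead t1 r>
11. deliver 1→3:  <3:foll t1 r>
12. deliver 3→1:  nop
13. timeout(4):  <4:cand t2 ->
14. deliver 4→0:  <0:foll t2 ->
15. deliver 0→4:  nop
16. deliver 4→3:  <3:foll t2 r>
17. deliver 3→4:  <4:lead t2 ->
18. deliver 4→2:  <2:foll t2 ->
19. deliver 2→4:  nop
20. crash(2):  <2:✗foll t2 ->
21. propose(1,'y'):  <1:lead t1 r,y>
22. propose(1,'y'):  <1:lead t1 r,y,y>
23. deliver 1→4:  nop
24. deliver 4→1:  <1:foll t2 r,y,y>
25. deliver 1→2:  nop

2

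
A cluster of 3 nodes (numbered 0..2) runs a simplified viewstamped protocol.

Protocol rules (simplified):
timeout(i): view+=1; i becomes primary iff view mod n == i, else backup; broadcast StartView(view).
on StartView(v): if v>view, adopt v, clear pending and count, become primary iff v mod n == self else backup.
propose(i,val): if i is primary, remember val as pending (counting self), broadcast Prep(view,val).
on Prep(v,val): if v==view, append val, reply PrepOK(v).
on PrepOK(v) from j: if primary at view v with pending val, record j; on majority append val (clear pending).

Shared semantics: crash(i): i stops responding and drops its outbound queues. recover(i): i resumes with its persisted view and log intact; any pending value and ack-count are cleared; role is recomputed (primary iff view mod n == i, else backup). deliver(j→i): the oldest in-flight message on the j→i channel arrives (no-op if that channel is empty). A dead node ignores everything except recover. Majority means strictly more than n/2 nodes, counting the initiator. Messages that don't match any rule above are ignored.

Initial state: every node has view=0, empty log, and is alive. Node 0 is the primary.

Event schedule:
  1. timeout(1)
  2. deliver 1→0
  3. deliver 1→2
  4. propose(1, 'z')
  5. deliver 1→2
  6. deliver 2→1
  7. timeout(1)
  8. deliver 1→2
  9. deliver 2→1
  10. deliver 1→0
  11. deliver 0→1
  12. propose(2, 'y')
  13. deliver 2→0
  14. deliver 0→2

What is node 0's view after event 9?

1

after 1 — timeout(1): n1:prim/v1/[-]
after 2 — deliver 1→0: n0:back/v1/[-]
after 3 — deliver 1→2: n2:back/v1/[-]
after 4 — propose(1,'z'): ·
after 5 — deliver 1→2: n2:back/v1/[z]
after 6 — deliver 2→1: n1:prim/v1/[z]
after 7 — timeout(1): n1:back/v2/[z]
after 8 — deliver 1→2: n2:prim/v2/[z]
after 9 — deliver 2→1: ·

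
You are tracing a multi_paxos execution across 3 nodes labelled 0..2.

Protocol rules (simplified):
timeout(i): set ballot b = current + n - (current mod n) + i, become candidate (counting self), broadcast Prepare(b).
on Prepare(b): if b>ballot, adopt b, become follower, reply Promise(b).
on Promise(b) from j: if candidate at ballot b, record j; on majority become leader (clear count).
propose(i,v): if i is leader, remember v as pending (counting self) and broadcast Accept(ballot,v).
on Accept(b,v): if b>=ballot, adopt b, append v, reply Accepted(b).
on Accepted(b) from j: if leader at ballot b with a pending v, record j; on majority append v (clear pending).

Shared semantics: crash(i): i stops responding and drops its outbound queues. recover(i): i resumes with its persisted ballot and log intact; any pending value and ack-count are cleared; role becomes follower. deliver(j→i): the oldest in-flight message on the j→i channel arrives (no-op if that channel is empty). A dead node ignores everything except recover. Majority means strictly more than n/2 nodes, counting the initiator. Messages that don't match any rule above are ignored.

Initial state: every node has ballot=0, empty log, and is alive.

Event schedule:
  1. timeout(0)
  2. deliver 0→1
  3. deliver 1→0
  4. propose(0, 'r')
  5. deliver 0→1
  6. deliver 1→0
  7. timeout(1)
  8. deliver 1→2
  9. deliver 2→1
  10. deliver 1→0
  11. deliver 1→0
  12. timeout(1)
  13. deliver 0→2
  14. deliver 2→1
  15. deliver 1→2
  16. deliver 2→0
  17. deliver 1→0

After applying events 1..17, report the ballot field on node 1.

step 1 timeout(0): 0={cand,b=3,log=-}
step 2 deliver 0→1: 1={foll,b=3,log=-}
step 3 deliver 1→0: 0={lead,b=3,log=-}
step 4 propose(0,'r'): —
step 5 deliver 0→1: 1={foll,b=3,log=r}
step 6 deliver 1→0: 0={lead,b=3,log=r}
step 7 timeout(1): 1={cand,b=7,log=r}
step 8 deliver 1→2: 2={foll,b=7,log=-}
step 9 deliver 2→1: 1={lead,b=7,log=r}
step 10 deliver 1→0: 0={foll,b=7,log=r}
step 11 deliver 1→0: —
step 12 timeout(1): 1={cand,b=10,log=r}
step 13 deliver 0→2: —
step 14 deliver 2→1: —
step 15 deliver 1→2: 2={foll,b=10,log=-}
step 16 deliver 2→0: —
step 17 deliver 1→0: 0={foll,b=10,log=r}

10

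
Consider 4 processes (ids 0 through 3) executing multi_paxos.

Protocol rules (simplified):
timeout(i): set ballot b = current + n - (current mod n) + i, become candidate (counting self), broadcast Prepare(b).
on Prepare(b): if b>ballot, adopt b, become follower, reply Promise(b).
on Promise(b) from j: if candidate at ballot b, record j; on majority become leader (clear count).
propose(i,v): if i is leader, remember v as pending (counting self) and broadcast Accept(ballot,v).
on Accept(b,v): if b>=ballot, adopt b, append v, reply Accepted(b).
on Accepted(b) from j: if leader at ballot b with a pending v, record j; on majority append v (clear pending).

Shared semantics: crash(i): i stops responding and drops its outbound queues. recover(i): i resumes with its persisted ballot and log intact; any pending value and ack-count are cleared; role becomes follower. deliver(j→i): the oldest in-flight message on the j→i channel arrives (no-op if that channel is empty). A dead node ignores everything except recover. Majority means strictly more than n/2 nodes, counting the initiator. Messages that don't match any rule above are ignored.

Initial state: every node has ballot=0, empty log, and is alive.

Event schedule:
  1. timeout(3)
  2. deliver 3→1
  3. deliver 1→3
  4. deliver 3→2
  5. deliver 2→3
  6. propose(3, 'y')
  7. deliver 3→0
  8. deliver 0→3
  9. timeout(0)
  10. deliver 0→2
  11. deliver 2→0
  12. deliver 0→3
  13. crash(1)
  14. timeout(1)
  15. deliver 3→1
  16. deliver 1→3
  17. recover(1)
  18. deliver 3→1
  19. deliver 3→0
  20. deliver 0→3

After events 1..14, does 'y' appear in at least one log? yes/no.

no

[1] timeout(3) → N3(cand b7 [-])
[2] deliver 3→1 → N1(foll b7 [-])
[3] deliver 1→3 → ∅
[4] deliver 3→2 → N2(foll b7 [-])
[5] deliver 2→3 → N3(lead b7 [-])
[6] propose(3,'y') → ∅
[7] deliver 3→0 → N0(foll b7 [-])
[8] deliver 0→3 → ∅
[9] timeout(0) → N0(cand b8 [-])
[10] deliver 0→2 → N2(foll b8 [-])
[11] deliver 2→0 → ∅
[12] deliver 0→3 → N3(foll b8 [-])
[13] crash(1) → N1(✗foll b7 [-])
[14] timeout(1) → ∅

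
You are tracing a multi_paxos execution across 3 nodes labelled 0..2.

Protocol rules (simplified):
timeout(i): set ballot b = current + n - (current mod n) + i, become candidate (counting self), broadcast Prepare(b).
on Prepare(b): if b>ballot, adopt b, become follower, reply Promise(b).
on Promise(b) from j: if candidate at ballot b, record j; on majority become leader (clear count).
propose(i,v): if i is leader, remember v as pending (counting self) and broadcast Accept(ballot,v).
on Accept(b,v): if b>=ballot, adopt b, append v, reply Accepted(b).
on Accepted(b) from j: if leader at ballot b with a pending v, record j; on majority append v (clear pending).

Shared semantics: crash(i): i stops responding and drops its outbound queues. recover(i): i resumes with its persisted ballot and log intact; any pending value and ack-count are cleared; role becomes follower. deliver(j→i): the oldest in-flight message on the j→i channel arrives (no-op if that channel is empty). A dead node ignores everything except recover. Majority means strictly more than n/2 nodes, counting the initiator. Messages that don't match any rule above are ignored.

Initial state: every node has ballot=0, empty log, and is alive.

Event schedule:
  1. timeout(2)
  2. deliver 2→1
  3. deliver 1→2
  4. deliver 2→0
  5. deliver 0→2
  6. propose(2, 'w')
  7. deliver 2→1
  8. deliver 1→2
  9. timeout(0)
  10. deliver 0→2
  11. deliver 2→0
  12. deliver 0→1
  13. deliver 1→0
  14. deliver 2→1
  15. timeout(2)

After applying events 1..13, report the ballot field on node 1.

after 1 — timeout(2): n2:cand/b5/[-]
after 2 — deliver 2→1: n1:foll/b5/[-]
after 3 — deliver 1→2: n2:lead/b5/[-]
after 4 — deliver 2→0: n0:foll/b5/[-]
after 5 — deliver 0→2: ·
after 6 — propose(2,'w'): ·
after 7 — deliver 2→1: n1:foll/b5/[w]
after 8 — deliver 1→2: n2:lead/b5/[w]
after 9 — timeout(0): n0:cand/b6/[-]
after 10 — deliver 0→2: n2:foll/b6/[w]
after 11 — deliver 2→0: ·
after 12 — deliver 0→1: n1:foll/b6/[w]
after 13 — deliver 1→0: n0:lead/b6/[-]

6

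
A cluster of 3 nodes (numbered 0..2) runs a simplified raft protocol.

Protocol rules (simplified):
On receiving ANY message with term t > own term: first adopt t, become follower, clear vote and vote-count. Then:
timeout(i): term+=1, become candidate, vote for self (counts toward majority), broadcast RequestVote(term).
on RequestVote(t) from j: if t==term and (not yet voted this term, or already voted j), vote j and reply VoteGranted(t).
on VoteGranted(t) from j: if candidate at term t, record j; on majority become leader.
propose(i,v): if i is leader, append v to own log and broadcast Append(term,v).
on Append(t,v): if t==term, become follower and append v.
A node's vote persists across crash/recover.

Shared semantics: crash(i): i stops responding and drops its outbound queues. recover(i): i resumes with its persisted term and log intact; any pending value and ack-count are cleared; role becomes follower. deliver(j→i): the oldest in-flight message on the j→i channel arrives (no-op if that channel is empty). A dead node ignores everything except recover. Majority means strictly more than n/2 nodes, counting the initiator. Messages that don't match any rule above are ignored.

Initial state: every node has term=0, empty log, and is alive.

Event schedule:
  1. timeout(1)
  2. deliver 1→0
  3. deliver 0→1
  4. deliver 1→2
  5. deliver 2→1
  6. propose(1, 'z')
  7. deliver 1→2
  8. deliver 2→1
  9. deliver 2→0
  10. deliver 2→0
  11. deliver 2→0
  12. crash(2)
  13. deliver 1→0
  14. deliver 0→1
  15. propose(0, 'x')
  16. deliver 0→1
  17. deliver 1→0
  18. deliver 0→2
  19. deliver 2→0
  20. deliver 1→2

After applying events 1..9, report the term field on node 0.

[1] timeout(1) → N1(cand t1 [-])
[2] deliver 1→0 → N0(foll t1 [-])
[3] deliver 0→1 → N1(lead t1 [-])
[4] deliver 1→2 → N2(foll t1 [-])
[5] deliver 2→1 → ∅
[6] propose(1,'z') → N1(lead t1 [z])
[7] deliver 1→2 → N2(foll t1 [z])
[8] deliver 2→1 → ∅
[9] deliver 2→0 → ∅

1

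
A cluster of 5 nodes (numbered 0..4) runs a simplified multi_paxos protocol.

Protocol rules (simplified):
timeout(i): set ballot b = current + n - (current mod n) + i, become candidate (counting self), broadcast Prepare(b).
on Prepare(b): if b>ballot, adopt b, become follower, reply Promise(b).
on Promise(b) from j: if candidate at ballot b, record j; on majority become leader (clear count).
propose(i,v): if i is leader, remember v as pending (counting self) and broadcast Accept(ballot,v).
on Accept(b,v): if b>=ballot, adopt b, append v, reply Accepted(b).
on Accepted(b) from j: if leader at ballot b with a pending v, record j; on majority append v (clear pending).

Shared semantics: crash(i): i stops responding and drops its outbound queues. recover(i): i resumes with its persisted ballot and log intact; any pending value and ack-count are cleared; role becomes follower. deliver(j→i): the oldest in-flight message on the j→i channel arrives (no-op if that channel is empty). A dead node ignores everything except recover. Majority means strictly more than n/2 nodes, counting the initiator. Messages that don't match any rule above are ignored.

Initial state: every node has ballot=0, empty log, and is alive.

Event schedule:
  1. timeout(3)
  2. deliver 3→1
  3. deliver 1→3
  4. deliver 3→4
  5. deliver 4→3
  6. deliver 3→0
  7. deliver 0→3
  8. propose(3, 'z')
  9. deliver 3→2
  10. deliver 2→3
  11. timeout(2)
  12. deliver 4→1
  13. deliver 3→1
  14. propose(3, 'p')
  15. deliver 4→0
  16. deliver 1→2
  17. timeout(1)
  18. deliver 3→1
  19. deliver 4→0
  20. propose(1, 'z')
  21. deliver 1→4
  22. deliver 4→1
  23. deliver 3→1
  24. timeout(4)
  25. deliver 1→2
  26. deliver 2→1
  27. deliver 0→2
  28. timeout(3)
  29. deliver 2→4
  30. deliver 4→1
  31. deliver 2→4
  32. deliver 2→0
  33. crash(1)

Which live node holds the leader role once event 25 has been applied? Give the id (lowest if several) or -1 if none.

1. timeout(3):  <3:cand b8 ->
2. deliver 3→1:  <1:foll b8 ->
3. deliver 1→3:  nop
4. deliver 3→4:  <4:foll b8 ->
5. deliver 4→3:  <3:lead b8 ->
6. deliver 3→0:  <0:foll b8 ->
7. deliver 0→3:  nop
8. propose(3,'z'):  nop
9. deliver 3→2:  <2:foll b8 ->
10. deliver 2→3:  nop
11. timeout(2):  <2:cand b12 ->
12. deliver 4→1:  nop
13. deliver 3→1:  <1:foll b8 z>
14. propose(3,'p'):  nop
15. deliver 4→0:  nop
16. deliver 1→2:  nop
17. timeout(1):  <1:cand b11 z>
18. deliver 3→1:  nop
19. deliver 4→0:  nop
20. propose(1,'z'):  nop
21. deliver 1→4:  <4:foll b11 ->
22. deliver 4→1:  nop
23. deliver 3→1:  nop
24. timeout(4):  <4:cand b19 ->
25. deliver 1→2:  nop

3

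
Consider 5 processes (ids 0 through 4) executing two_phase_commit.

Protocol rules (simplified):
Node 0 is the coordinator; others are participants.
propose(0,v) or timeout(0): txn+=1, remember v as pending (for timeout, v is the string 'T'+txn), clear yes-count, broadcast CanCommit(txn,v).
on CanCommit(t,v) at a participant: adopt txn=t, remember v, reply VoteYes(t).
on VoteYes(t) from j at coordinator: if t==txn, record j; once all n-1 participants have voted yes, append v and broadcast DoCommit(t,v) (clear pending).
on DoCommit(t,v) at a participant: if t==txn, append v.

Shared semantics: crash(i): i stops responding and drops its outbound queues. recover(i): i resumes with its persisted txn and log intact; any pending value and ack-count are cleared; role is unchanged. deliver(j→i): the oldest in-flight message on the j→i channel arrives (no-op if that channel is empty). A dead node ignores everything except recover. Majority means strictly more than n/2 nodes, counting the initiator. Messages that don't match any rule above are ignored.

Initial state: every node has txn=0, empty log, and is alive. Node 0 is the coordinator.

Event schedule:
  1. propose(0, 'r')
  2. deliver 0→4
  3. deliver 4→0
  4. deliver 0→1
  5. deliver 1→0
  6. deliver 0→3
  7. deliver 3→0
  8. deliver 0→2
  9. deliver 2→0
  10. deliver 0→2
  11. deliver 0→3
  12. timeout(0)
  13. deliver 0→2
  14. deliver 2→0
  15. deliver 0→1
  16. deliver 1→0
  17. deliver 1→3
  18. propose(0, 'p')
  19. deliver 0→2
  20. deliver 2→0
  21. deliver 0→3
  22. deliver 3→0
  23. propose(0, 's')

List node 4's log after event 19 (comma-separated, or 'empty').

e1 propose(0,'r'): 0[coor,t=1,-]
e2 deliver 0→4: 4[part,t=1,-]
e3 deliver 4→0: ·
e4 deliver 0→1: 1[part,t=1,-]
e5 deliver 1→0: ·
e6 deliver 0→3: 3[part,t=1,-]
e7 deliver 3→0: ·
e8 deliver 0→2: 2[part,t=1,-]
e9 deliver 2→0: 0[coor,t=1,r]
e10 deliver 0→2: 2[part,t=1,r]
e11 deliver 0→3: 3[part,t=1,r]
e12 timeout(0): 0[coor,t=2,r]
e13 deliver 0→2: 2[part,t=2,r]
e14 deliver 2→0: ·
e15 deliver 0→1: 1[part,t=1,r]
e16 deliver 1→0: ·
e17 deliver 1→3: ·
e18 propose(0,'p'): 0[coor,t=3,r]
e19 deliver 0→2: 2[part,t=3,r]

empty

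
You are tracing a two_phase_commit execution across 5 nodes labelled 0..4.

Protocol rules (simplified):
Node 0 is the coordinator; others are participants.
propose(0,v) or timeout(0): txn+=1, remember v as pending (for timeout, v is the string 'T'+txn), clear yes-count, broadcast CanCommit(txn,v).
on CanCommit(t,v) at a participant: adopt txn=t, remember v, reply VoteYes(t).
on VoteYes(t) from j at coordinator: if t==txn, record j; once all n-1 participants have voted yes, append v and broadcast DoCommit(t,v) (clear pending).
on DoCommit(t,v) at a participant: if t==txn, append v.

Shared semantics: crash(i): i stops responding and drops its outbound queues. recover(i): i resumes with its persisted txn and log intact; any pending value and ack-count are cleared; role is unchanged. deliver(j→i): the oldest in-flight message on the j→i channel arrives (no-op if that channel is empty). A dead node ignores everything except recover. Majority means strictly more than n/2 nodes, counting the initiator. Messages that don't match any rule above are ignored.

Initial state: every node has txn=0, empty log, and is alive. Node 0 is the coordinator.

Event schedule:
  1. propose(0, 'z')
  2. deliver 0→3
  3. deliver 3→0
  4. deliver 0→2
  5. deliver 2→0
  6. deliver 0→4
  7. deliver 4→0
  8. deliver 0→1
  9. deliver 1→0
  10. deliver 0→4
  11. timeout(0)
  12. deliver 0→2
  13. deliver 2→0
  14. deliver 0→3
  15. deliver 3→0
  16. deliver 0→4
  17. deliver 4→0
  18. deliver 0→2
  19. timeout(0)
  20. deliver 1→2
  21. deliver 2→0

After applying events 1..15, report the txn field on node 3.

1

after 1 — propose(0,'z'): n0:coor/t1/[-]
after 2 — deliver 0→3: n3:part/t1/[-]
after 3 — deliver 3→0: ·
after 4 — deliver 0→2: n2:part/t1/[-]
after 5 — deliver 2→0: ·
after 6 — deliver 0→4: n4:part/t1/[-]
after 7 — deliver 4→0: ·
after 8 — deliver 0→1: n1:part/t1/[-]
after 9 — deliver 1→0: n0:coor/t1/[z]
after 10 — deliver 0→4: n4:part/t1/[z]
after 11 — timeout(0): n0:coor/t2/[z]
after 12 — deliver 0→2: n2:part/t1/[z]
after 13 — deliver 2→0: ·
after 14 — deliver 0→3: n3:part/t1/[z]
after 15 — deliver 3→0: ·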